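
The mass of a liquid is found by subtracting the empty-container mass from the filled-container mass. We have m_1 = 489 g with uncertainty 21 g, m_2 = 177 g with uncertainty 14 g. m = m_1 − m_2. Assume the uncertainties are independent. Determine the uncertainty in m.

Sums and differences: (δm)² = Σ (cᵢ δxᵢ)².
  (δm_1)² = 441;  (δm_2)² = 196
δm = √(637) = 25.2 g

25.2 g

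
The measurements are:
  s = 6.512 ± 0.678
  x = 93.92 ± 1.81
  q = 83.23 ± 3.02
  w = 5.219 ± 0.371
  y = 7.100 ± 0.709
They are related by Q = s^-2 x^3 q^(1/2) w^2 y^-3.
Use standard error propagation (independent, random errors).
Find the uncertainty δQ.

Q is a product of powers, so relative uncertainties combine in quadrature:
  (-2·δs/s)² = (-2×0.104)² = 0.0434;  (3·δx/x)² = (3×0.0193)² = 0.00334;  (½·δq/q)² = (0.5×0.0363)² = 0.000329;  (2·δw/w)² = (2×0.0711)² = 0.0202;  (-3·δy/y)² = (-3×0.0999)² = 0.0897
δQ/Q = √(0.157) = 0.396
Q = 13560, so δQ = 0.396 × 13560 = 5370.

5370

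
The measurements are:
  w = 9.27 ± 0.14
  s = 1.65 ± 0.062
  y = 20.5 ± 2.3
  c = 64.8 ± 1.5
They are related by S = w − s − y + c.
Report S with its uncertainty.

Sums and differences: (δS)² = Σ (cᵢ δxᵢ)².
  (δw)² = 0.0196;  (δs)² = 0.00384;  (δy)² = 5.29;  (δc)² = 2.25
δS = √(7.56) = 2.75
S = 51.9.

51.9 ± 2.75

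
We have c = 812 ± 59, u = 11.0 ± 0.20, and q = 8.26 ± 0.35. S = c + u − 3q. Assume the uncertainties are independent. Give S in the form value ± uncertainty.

Each term contributes (cᵢ δxᵢ)² to (δS)²:
  (δc)² = 3480;  (δu)² = 0.0400;  (3·δq)² = 1.10
δS = √(3480) = 59.0
S = 798.

798 ± 59.0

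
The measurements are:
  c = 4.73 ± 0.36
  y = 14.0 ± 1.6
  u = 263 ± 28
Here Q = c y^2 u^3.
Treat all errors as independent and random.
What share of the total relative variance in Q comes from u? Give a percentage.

(δQ/Q)² = (1·δc/c)² + (2·δy/y)² + (3·δu/u)²
  c term: (1×0.0761)² = 0.00579
  y term: (2×0.114)² = 0.0522
  u term: (3×0.106)² = 0.102
Total = 0.160. Share from u = 0.102/0.160 = 0.637.

63.7%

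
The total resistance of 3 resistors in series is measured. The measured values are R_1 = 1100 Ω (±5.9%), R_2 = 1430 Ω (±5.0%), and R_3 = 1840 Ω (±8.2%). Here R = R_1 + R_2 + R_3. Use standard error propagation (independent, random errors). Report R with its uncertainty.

Each term contributes (cᵢ δxᵢ)² to (δR)²:
  (δR_1)² = 4210;  (δR_2)² = 5110;  (δR_3)² = 22800
δR = √(32100) = 179 Ω
R = 4370 Ω.

4370 ± 179 Ω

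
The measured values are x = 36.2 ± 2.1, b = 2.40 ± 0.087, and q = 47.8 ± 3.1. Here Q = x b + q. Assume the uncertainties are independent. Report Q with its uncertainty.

Let p = x·b = 86.9. δp/p = √((1·δx/x)² + (1·δb/b)²) = √(0.00337 + 0.00131) = 0.0684, so δp = 5.94.
Q = p + q: δQ = √(δp² + δq²) = √(35.3 + 9.61) = 6.70
Q = 135.

135 ± 6.70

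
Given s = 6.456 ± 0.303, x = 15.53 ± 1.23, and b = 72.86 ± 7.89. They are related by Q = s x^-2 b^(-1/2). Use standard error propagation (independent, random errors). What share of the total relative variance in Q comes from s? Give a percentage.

7.29%

(δQ/Q)² = (1·δs/s)² + (-2·δx/x)² + (−½·δb/b)²
  s term: (1×0.0469)² = 0.00220
  x term: (-2×0.0792)² = 0.0251
  b term: (-0.5×0.108)² = 0.00293
Total = 0.0302. Share from s = 0.00220/0.0302 = 0.0729.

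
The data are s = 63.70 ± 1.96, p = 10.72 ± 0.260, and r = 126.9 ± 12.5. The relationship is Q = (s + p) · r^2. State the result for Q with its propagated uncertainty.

(1.198 ± 0.238) × 10^6

Let u = s + p = 74.42. δu = √(δs² + δp²) = √(3.84 + 0.0676) = 1.98, so δu/u = 0.0266.
Q is then a monomial in u, r:
δQ/Q = √((δu/u)² + (2·δr/r)²) = √(0.000706 + 0.0388) = 0.199
Q = 1.198e+06, so δQ = 0.199 × 1.198e+06 = 2.38e+05.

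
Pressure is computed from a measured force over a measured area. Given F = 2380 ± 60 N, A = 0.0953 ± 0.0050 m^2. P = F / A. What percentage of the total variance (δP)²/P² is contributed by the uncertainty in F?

(δP/P)² = (1·δF/F)² + (-1·δA/A)²
  F term: (1×0.0252)² = 0.000636
  A term: (-1×0.0525)² = 0.00275
Total = 0.00339. Share from F = 0.000636/0.00339 = 0.188.

18.8%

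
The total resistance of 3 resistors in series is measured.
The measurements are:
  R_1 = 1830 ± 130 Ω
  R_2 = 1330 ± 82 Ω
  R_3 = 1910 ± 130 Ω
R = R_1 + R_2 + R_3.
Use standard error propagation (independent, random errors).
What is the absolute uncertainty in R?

201 Ω

R is a linear combination, so absolute uncertainties add in quadrature:
  (δR_1)² = 16900;  (δR_2)² = 6720;  (δR_3)² = 16900
δR = √(40500) = 201 Ω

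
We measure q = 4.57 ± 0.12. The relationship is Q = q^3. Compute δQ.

7.52

Q ∝ q^3, so δQ/Q = |3| · δq/q = 3 × 0.0263 = 0.0788.
Q = 95.4, so δQ = 0.0788 × 95.4 = 7.52.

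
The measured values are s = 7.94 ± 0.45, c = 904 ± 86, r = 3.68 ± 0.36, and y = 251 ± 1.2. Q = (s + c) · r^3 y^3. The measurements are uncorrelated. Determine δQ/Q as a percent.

Let u = s + c = 912. δu = √(δs² + δc²) = √(0.203 + 7400) = 86.0, so δu/u = 0.0943.
Q is then a monomial in u, r, y:
δQ/Q = √((δu/u)² + (3·δr/r)² + (3·δy/y)²) = √(0.00889 + 0.0861 + 0.000206) = 0.309

30.9%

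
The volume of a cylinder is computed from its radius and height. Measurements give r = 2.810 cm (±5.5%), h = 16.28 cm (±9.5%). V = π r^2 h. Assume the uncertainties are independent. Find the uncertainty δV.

For a monomial V ∝ r^2, h, fractional errors add in quadrature:
  (2·δr/r)² = (2×0.0550)² = 0.0121;  (1·δh/h)² = (1×0.0950)² = 0.00903
δV/V = √(0.0211) = 0.145
V = 403.8 cm^3, so δV = 0.145 × 403.8 = 58.7 cm^3.

58.7 cm^3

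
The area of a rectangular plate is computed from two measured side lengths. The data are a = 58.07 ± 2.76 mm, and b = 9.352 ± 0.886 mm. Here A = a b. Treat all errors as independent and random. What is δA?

57.6 mm^2

Relative error in a monomial: (δA/A)² = Σ (nᵢ · δxᵢ/xᵢ)².
  (1·δa/a)² = (1×0.0475)² = 0.00226;  (1·δb/b)² = (1×0.0947)² = 0.00898
δA/A = √(0.0112) = 0.106
A = 543.1 mm^2, so δA = 0.106 × 543.1 = 57.6 mm^2.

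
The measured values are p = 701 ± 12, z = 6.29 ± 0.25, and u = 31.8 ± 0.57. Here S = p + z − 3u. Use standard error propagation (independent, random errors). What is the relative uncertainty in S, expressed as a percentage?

1.98%

For a sum/difference, combine absolute errors in quadrature:
  (δp)² = 144;  (δz)² = 0.0625;  (3·δu)² = 2.92
δS = √(147) = 12.1
S = 612, so δS/S = 12.1/612 = 0.0198.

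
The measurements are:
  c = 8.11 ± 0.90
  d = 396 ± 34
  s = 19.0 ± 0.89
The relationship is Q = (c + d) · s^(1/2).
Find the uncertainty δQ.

Let u = c + d = 404. δu = √(δc² + δd²) = √(0.810 + 1160) = 34.0, so δu/u = 0.0842.
Q is then a monomial in u, s:
δQ/Q = √((δu/u)² + (½·δs/s)²) = √(0.00708 + 0.000549) = 0.0874
Q = 1760, so δQ = 0.0874 × 1760 = 154.

154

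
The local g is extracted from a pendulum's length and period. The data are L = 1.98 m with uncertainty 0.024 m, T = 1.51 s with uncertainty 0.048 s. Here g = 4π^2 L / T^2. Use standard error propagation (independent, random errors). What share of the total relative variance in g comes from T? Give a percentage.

(δg/g)² = (1·δL/L)² + (-2·δT/T)²
  L term: (1×0.0121)² = 0.000147
  T term: (-2×0.0318)² = 0.00404
Total = 0.00419. Share from T = 0.00404/0.00419 = 0.965.

96.5%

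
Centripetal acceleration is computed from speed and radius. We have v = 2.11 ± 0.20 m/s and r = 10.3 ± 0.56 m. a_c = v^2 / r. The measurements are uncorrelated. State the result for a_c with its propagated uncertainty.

Since a_c is a product/quotient, work with relative uncertainties:
  (2·δv/v)² = (2×0.0948)² = 0.0359;  (-1·δr/r)² = (-1×0.0544)² = 0.00296
δa_c/a_c = √(0.0389) = 0.197
a_c = 0.432 m/s^2, so δa_c = 0.197 × 0.432 = 0.0852 m/s^2.

0.432 ± 0.0852 m/s^2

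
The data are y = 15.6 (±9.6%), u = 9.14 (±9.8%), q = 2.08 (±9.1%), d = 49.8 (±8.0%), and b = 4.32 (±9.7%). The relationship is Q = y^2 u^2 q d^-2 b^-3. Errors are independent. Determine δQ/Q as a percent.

44.0%

Products/powers → add relative errors in quadrature, weighted by exponent:
  (2·δy/y)² = (2×0.0960)² = 0.0369;  (2·δu/u)² = (2×0.0980)² = 0.0384;  (1·δq/q)² = (1×0.0910)² = 0.00828;  (-2·δd/d)² = (-2×0.0800)² = 0.0256;  (-3·δb/b)² = (-3×0.0970)² = 0.0847
δQ/Q = √(0.194) = 0.440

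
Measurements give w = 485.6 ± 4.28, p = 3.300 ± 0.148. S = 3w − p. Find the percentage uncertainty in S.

0.883%

Absolute uncertainties add in quadrature for a linear combination:
  (3·δw)² = 165;  (δp)² = 0.0219
δS = √(165) = 12.8
S = 1454, so δS/S = 12.8/1454 = 0.00883.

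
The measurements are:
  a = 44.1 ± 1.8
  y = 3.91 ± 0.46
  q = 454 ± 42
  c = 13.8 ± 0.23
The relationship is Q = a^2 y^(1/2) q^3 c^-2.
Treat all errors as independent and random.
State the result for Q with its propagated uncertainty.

(1.89 ± 0.561) × 10^9

Q is a product of powers, so relative uncertainties combine in quadrature:
  (2·δa/a)² = (2×0.0408)² = 0.00666;  (½·δy/y)² = (0.5×0.118)² = 0.00346;  (3·δq/q)² = (3×0.0925)² = 0.0770;  (-2·δc/c)² = (-2×0.0167)² = 0.00111
δQ/Q = √(0.0883) = 0.297
Q = 1.89e+09, so δQ = 0.297 × 1.89e+09 = 5.61e+08.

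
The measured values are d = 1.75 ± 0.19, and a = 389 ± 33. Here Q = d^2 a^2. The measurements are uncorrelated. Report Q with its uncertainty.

(4.63 ± 1.28) × 10^5

Since Q is a product/quotient, work with relative uncertainties:
  (2·δd/d)² = (2×0.109)² = 0.0472;  (2·δa/a)² = (2×0.0848)² = 0.0288
δQ/Q = √(0.0759) = 0.276
Q = 4.63e+05, so δQ = 0.276 × 4.63e+05 = 1.28e+05.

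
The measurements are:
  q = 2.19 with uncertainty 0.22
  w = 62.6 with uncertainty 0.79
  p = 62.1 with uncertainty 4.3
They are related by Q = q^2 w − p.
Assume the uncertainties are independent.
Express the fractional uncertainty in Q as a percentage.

25.4%

Let h = q^2·w = 300. δh/h = √((2·δq/q)² + (1·δw/w)²) = √(0.0404 + 0.000159) = 0.201, so δh = 60.4.
Q = h − p: δQ = √(δh² + δp²) = √(3650 + 18.5) = 60.6
Q = 238, so δQ/Q = 60.6/238 = 0.254.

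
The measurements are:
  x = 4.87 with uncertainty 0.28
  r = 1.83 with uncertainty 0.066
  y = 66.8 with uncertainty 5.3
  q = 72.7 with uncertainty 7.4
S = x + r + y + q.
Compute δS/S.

Each term contributes (cᵢ δxᵢ)² to (δS)²:
  (δx)² = 0.0784;  (δr)² = 0.00436;  (δy)² = 28.1;  (δq)² = 54.8
δS = √(82.9) = 9.11
S = 146, so δS/S = 9.11/146 = 0.0623.

0.0623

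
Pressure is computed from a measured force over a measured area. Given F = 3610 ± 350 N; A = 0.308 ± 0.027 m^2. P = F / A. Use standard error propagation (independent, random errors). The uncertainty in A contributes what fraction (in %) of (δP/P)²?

(δP/P)² = (1·δF/F)² + (-1·δA/A)²
  F term: (1×0.0970)² = 0.00940
  A term: (-1×0.0877)² = 0.00768
Total = 0.0171. Share from A = 0.00768/0.0171 = 0.450.

45.0%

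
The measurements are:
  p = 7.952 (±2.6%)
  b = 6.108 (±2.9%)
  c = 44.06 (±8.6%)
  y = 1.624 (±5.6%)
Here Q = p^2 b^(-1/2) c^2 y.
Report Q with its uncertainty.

80660 ± 15200

For a monomial Q ∝ p^2, b^(-1/2), c^2, y, fractional errors add in quadrature:
  (2·δp/p)² = (2×0.0260)² = 0.00270;  (−½·δb/b)² = (-0.5×0.0290)² = 0.000210;  (2·δc/c)² = (2×0.0860)² = 0.0296;  (1·δy/y)² = (1×0.0560)² = 0.00314
δQ/Q = √(0.0356) = 0.189
Q = 80660, so δQ = 0.189 × 80660 = 15200.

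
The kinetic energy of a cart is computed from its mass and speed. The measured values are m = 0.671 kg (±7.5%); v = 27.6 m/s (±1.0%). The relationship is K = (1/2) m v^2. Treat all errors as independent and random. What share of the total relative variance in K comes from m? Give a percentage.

(δK/K)² = (1·δm/m)² + (2·δv/v)²
  m term: (1×0.0750)² = 0.00562
  v term: (2×0.0100)² = 0.000400
Total = 0.00602. Share from m = 0.00562/0.00602 = 0.934.

93.4%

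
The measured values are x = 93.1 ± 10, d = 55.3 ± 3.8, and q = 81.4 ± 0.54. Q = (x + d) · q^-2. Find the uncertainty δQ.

0.00164

Let u = x + d = 148. δu = √(δx² + δd²) = √(100 + 14.4) = 10.7, so δu/u = 0.0721.
Q is then a monomial in u, q:
δQ/Q = √((δu/u)² + (-2·δq/q)²) = √(0.00520 + 0.000176) = 0.0733
Q = 0.0224, so δQ = 0.0733 × 0.0224 = 0.00164.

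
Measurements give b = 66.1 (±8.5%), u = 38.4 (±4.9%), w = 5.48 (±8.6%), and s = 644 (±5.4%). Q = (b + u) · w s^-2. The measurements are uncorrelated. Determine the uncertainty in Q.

0.000206

Let h = b + u = 104. δh = √(δb² + δu²) = √(31.6 + 3.54) = 5.93, so δh/h = 0.0567.
Q is then a monomial in h, w, s:
δQ/Q = √((δh/h)² + (1·δw/w)² + (-2·δs/s)²) = √(0.00321 + 0.00740 + 0.0117) = 0.149
Q = 0.00138, so δQ = 0.149 × 0.00138 = 0.000206.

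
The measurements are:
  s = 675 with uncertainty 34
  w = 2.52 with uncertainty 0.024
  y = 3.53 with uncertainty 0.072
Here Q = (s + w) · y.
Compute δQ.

Let u = s + w = 678. δu = √(δs² + δw²) = √(1160 + 0.000576) = 34.0, so δu/u = 0.0502.
Q is then a monomial in u, y:
δQ/Q = √((δu/u)² + (1·δy/y)²) = √(0.00252 + 0.000416) = 0.0542
Q = 2390, so δQ = 0.0542 × 2390 = 130.

130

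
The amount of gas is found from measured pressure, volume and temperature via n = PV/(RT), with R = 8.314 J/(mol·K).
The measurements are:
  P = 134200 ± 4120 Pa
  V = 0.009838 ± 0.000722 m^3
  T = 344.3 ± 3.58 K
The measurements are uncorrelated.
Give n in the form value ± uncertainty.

0.4612 ± 0.0370 mol

Products/powers → add relative errors in quadrature, weighted by exponent:
  (1·δP/P)² = (1×0.0307)² = 0.000943;  (1·δV/V)² = (1×0.0734)² = 0.00539;  (-1·δT/T)² = (-1×0.0104)² = 0.000108
δn/n = √(0.00644) = 0.0802
n = 0.4612 mol, so δn = 0.0802 × 0.4612 = 0.0370 mol.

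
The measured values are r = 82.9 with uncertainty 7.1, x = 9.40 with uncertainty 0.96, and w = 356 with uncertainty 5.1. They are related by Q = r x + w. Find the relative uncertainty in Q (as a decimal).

0.0916

Let p = r·x = 779. δp/p = √((1·δr/r)² + (1·δx/x)²) = √(0.00734 + 0.0104) = 0.133, so δp = 104.
Q = p + w: δQ = √(δp² + δw²) = √(10800 + 26.0) = 104
Q = 1140, so δQ/Q = 104/1140 = 0.0916.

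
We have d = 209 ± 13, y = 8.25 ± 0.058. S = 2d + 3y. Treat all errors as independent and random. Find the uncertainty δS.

S is a linear combination, so absolute uncertainties add in quadrature:
  (2·δd)² = 676;  (3·δy)² = 0.0303
δS = √(676) = 26.0

26.0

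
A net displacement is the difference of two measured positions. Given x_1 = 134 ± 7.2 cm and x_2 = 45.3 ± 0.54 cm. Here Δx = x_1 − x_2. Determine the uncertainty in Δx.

For a sum/difference, combine absolute errors in quadrature:
  (δx_1)² = 51.8;  (δx_2)² = 0.292
δΔx = √(52.1) = 7.22 cm

7.22 cm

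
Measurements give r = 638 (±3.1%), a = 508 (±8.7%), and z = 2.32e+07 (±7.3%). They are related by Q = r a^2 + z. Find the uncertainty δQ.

2.91e+07

Let p = r·a^2 = 1.65e+08. δp/p = √((1·δr/r)² + (2·δa/a)²) = √(0.000961 + 0.0303) = 0.177, so δp = 2.91e+07.
Q = p + z: δQ = √(δp² + δz²) = √(8.47e+14 + 2.87e+12) = 2.91e+07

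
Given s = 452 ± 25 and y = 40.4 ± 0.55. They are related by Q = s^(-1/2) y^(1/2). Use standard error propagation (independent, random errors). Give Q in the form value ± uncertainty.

0.299 ± 0.00851

Each factor contributes (exponent × relative error)² to (δQ/Q)²:
  (−½·δs/s)² = (-0.5×0.0553)² = 0.000765;  (½·δy/y)² = (0.5×0.0136)² = 4.63e-05
δQ/Q = √(0.000811) = 0.0285
Q = 0.299, so δQ = 0.0285 × 0.299 = 0.00851.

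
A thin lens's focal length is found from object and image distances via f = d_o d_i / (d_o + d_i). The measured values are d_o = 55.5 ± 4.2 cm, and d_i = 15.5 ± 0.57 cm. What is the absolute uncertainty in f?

∂f/∂d_o = (d_i/(d_o+d_i))² = 0.0477;  ∂f/∂d_i = (d_o/(d_o+d_i))² = 0.611
δf = √((∂f/∂d_o · δd_o)² + (∂f/∂d_i · δd_i)²) = √(0.0401 + 0.121) = 0.402 cm

0.402 cm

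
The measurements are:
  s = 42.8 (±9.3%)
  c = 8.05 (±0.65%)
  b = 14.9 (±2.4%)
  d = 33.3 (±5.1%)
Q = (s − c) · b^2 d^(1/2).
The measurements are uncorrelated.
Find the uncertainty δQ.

Let u = s − c = 34.8. δu = √(δs² + δc²) = √(15.8 + 0.00274) = 3.98, so δu/u = 0.115.
Q is then a monomial in u, b, d:
δQ/Q = √((δu/u)² + (2·δb/b)² + (½·δd/d)²) = √(0.0131 + 0.00230 + 0.000650) = 0.127
Q = 44500, so δQ = 0.127 × 44500 = 5640.

5640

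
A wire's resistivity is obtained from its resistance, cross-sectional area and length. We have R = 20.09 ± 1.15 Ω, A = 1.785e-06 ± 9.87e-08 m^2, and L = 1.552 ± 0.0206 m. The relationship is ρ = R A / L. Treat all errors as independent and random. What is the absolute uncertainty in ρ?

1.86e-06 Ω·m

Products/powers → add relative errors in quadrature, weighted by exponent:
  (1·δR/R)² = (1×0.0572)² = 0.00328;  (1·δA/A)² = (1×0.0553)² = 0.00306;  (-1·δL/L)² = (-1×0.0133)² = 0.000176
δρ/ρ = √(0.00651) = 0.0807
ρ = 2.311e-05 Ω·m, so δρ = 0.0807 × 2.311e-05 = 1.86e-06 Ω·m.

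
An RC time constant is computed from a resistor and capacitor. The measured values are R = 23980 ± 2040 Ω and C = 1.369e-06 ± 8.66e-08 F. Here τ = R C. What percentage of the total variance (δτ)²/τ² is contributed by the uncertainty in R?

64.4%

(δτ/τ)² = (1·δR/R)² + (1·δC/C)²
  R term: (1×0.0851)² = 0.00724
  C term: (1×0.0633)² = 0.00400
Total = 0.0112. Share from R = 0.00724/0.0112 = 0.644.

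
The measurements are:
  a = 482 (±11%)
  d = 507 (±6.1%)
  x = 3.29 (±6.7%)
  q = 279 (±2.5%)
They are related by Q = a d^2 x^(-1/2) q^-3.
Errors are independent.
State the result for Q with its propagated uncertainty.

3.15 ± 0.578

Relative error in a monomial: (δQ/Q)² = Σ (nᵢ · δxᵢ/xᵢ)².
  (1·δa/a)² = (1×0.110)² = 0.0121;  (2·δd/d)² = (2×0.0610)² = 0.0149;  (−½·δx/x)² = (-0.5×0.0670)² = 0.00112;  (-3·δq/q)² = (-3×0.0250)² = 0.00563
δQ/Q = √(0.0337) = 0.184
Q = 3.15, so δQ = 0.184 × 3.15 = 0.578.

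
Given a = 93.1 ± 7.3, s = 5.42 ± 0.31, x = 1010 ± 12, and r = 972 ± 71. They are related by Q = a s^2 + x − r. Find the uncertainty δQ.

Let p = a·s^2 = 2730. δp/p = √((1·δa/a)² + (2·δs/s)²) = √(0.00615 + 0.0131) = 0.139, so δp = 379.
Q = p + x − r: δQ = √(δp² + δx² + δr²) = √(1.44e+05 + 144 + 5040) = 386

386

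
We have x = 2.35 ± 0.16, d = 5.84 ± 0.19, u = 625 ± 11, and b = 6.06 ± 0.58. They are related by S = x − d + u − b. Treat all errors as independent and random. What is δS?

11.0

S is a linear combination, so absolute uncertainties add in quadrature:
  (δx)² = 0.0256;  (δd)² = 0.0361;  (δu)² = 121;  (δb)² = 0.336
δS = √(121) = 11.0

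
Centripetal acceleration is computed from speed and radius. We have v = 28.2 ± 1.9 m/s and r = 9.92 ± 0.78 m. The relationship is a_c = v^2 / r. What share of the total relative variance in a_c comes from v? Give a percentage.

(δa_c/a_c)² = (2·δv/v)² + (-1·δr/r)²
  v term: (2×0.0674)² = 0.0182
  r term: (-1×0.0786)² = 0.00618
Total = 0.0243. Share from v = 0.0182/0.0243 = 0.746.

74.6%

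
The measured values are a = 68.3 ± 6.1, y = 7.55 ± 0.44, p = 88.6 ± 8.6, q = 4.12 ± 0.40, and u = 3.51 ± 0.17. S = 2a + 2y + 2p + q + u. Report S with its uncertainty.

337 ± 21.1

S is a linear combination, so absolute uncertainties add in quadrature:
  (2·δa)² = 149;  (2·δy)² = 0.774;  (2·δp)² = 296;  (δq)² = 0.160;  (δu)² = 0.0289
δS = √(446) = 21.1
S = 337.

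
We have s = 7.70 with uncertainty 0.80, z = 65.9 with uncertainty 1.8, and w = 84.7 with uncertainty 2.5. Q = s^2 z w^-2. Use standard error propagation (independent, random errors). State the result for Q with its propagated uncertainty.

0.545 ± 0.119

Each factor contributes (exponent × relative error)² to (δQ/Q)²:
  (2·δs/s)² = (2×0.104)² = 0.0432;  (1·δz/z)² = (1×0.0273)² = 0.000746;  (-2·δw/w)² = (-2×0.0295)² = 0.00348
δQ/Q = √(0.0474) = 0.218
Q = 0.545, so δQ = 0.218 × 0.545 = 0.119.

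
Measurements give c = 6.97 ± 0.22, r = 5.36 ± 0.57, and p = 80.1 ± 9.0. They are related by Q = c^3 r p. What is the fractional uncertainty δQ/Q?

Each factor contributes (exponent × relative error)² to (δQ/Q)²:
  (3·δc/c)² = (3×0.0316)² = 0.00897;  (1·δr/r)² = (1×0.106)² = 0.0113;  (1·δp/p)² = (1×0.112)² = 0.0126
δQ/Q = √(0.0329) = 0.181

0.181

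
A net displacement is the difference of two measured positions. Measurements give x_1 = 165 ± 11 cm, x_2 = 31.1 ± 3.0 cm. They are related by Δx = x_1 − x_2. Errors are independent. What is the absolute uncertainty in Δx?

For a sum/difference, combine absolute errors in quadrature:
  (δx_1)² = 121;  (δx_2)² = 9.00
δΔx = √(130) = 11.4 cm

11.4 cm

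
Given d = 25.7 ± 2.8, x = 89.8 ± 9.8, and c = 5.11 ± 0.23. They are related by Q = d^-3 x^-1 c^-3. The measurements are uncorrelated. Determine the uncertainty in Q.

Q is a product of powers, so relative uncertainties combine in quadrature:
  (-3·δd/d)² = (-3×0.109)² = 0.107;  (-1·δx/x)² = (-1×0.109)² = 0.0119;  (-3·δc/c)² = (-3×0.0450)² = 0.0182
δQ/Q = √(0.137) = 0.370
Q = 4.92e-09, so δQ = 0.370 × 4.92e-09 = 1.82e-09.

1.82e-09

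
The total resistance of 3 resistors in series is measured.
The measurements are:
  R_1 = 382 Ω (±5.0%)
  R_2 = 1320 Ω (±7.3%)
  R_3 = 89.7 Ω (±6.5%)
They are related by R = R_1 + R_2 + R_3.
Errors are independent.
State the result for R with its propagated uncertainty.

1790 ± 98.4 Ω

Absolute uncertainties add in quadrature for a linear combination:
  (δR_1)² = 365;  (δR_2)² = 9290;  (δR_3)² = 34.0
δR = √(9680) = 98.4 Ω
R = 1790 Ω.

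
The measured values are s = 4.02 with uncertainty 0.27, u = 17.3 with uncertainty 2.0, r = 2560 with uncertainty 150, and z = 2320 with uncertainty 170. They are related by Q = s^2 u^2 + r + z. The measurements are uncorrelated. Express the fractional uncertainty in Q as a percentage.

13.5%

Let p = s^2·u^2 = 4840. δp/p = √((2·δs/s)² + (2·δu/u)²) = √(0.0180 + 0.0535) = 0.267, so δp = 1290.
Q = p + r + z: δQ = √(δp² + δr² + δz²) = √(1.67e+06 + 22500 + 28900) = 1310
Q = 9720, so δQ/Q = 1310/9720 = 0.135.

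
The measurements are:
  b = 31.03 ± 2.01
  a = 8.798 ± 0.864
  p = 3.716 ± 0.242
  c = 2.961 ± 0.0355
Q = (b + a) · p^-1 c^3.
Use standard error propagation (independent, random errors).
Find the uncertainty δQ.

25.7

Let u = b + a = 39.83. δu = √(δb² + δa²) = √(4.04 + 0.746) = 2.19, so δu/u = 0.0549.
Q is then a monomial in u, p, c:
δQ/Q = √((δu/u)² + (-1·δp/p)² + (3·δc/c)²) = √(0.00302 + 0.00424 + 0.00129) = 0.0925
Q = 278.2, so δQ = 0.0925 × 278.2 = 25.7.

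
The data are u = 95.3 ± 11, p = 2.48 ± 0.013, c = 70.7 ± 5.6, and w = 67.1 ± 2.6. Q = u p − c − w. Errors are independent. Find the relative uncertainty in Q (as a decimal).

0.284

Let h = u·p = 236. δh/h = √((1·δu/u)² + (1·δp/p)²) = √(0.0133 + 2.75e-05) = 0.116, so δh = 27.3.
Q = h − c − w: δQ = √(δh² + δc² + δw²) = √(746 + 31.4 + 6.76) = 28.0
Q = 98.5, so δQ/Q = 28.0/98.5 = 0.284.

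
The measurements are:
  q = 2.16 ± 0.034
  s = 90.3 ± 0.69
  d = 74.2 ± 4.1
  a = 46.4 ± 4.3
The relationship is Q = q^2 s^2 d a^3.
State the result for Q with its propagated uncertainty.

Relative error in a monomial: (δQ/Q)² = Σ (nᵢ · δxᵢ/xᵢ)².
  (2·δq/q)² = (2×0.0157)² = 0.000991;  (2·δs/s)² = (2×0.00764)² = 0.000234;  (1·δd/d)² = (1×0.0553)² = 0.00305;  (3·δa/a)² = (3×0.0927)² = 0.0773
δQ/Q = √(0.0816) = 0.286
Q = 2.82e+11, so δQ = 0.286 × 2.82e+11 = 8.05e+10.

(2.82 ± 0.805) × 10^11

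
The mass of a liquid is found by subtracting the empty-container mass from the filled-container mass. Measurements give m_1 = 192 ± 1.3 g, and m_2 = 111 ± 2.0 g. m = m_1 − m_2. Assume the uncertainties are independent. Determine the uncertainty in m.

Each term contributes (cᵢ δxᵢ)² to (δm)²:
  (δm_1)² = 1.69;  (δm_2)² = 4.00
δm = √(5.69) = 2.39 g

2.39 g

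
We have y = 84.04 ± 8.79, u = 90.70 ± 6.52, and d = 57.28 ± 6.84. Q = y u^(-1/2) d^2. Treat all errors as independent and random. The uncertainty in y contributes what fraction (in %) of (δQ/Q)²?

15.8%

(δQ/Q)² = (1·δy/y)² + (−½·δu/u)² + (2·δd/d)²
  y term: (1×0.105)² = 0.0109
  u term: (-0.5×0.0719)² = 0.00129
  d term: (2×0.119)² = 0.0570
Total = 0.0693. Share from y = 0.0109/0.0693 = 0.158.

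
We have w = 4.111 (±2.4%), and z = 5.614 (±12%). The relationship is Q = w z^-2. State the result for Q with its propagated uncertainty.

Since Q is a product/quotient, work with relative uncertainties:
  (1·δw/w)² = (1×0.0240)² = 0.000576;  (-2·δz/z)² = (-2×0.120)² = 0.0576
δQ/Q = √(0.0582) = 0.241
Q = 0.1304, so δQ = 0.241 × 0.1304 = 0.0315.

0.1304 ± 0.0315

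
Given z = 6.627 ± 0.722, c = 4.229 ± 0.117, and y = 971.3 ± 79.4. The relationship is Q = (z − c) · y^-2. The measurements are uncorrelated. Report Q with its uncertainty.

Let u = z − c = 2.398. δu = √(δz² + δc²) = √(0.521 + 0.0137) = 0.731, so δu/u = 0.305.
Q is then a monomial in u, y:
δQ/Q = √((δu/u)² + (-2·δy/y)²) = √(0.0930 + 0.0267) = 0.346
Q = 2.542e-06, so δQ = 0.346 × 2.542e-06 = 8.8e-07.

(2.542 ± 0.880) × 10^-6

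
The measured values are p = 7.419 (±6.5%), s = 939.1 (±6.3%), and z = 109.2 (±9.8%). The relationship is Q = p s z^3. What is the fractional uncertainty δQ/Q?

Products/powers → add relative errors in quadrature, weighted by exponent:
  (1·δp/p)² = (1×0.0650)² = 0.00423;  (1·δs/s)² = (1×0.0630)² = 0.00397;  (3·δz/z)² = (3×0.0980)² = 0.0864
δQ/Q = √(0.0946) = 0.308

0.308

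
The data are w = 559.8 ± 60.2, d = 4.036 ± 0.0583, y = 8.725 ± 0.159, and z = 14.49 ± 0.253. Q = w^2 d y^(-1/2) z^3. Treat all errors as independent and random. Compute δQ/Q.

0.222

Relative error in a monomial: (δQ/Q)² = Σ (nᵢ · δxᵢ/xᵢ)².
  (2·δw/w)² = (2×0.108)² = 0.0463;  (1·δd/d)² = (1×0.0144)² = 0.000209;  (−½·δy/y)² = (-0.5×0.0182)² = 8.3e-05;  (3·δz/z)² = (3×0.0175)² = 0.00274
δQ/Q = √(0.0493) = 0.222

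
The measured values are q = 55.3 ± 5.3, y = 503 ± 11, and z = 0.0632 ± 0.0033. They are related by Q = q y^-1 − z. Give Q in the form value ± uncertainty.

Let p = q·y^-1 = 0.110. δp/p = √((1·δq/q)² + (-1·δy/y)²) = √(0.00919 + 0.000478) = 0.0983, so δp = 0.0108.
Q = p − z: δQ = √(δp² + δz²) = √(0.000117 + 1.09e-05) = 0.0113
Q = 0.0467.

0.0467 ± 0.0113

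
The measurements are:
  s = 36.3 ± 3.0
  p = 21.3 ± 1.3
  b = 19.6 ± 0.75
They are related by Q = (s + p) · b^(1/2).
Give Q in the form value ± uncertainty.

255 ± 15.3

Let u = s + p = 57.6. δu = √(δs² + δp²) = √(9.00 + 1.69) = 3.27, so δu/u = 0.0568.
Q is then a monomial in u, b:
δQ/Q = √((δu/u)² + (½·δb/b)²) = √(0.00322 + 0.000366) = 0.0599
Q = 255, so δQ = 0.0599 × 255 = 15.3.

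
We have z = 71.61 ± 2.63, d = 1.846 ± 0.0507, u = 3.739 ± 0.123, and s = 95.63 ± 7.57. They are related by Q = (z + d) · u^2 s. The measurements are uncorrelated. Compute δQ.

10700

Let w = z + d = 73.46. δw = √(δz² + δd²) = √(6.92 + 0.00257) = 2.63, so δw/w = 0.0358.
Q is then a monomial in w, u, s:
δQ/Q = √((δw/w)² + (2·δu/u)² + (1·δs/s)²) = √(0.00128 + 0.00433 + 0.00627) = 0.109
Q = 98200, so δQ = 0.109 × 98200 = 10700.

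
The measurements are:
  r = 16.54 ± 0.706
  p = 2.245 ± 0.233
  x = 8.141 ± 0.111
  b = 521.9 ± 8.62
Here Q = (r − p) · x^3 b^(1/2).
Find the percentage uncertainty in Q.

Let u = r − p = 14.29. δu = √(δr² + δp²) = √(0.498 + 0.0543) = 0.743, so δu/u = 0.0520.
Q is then a monomial in u, x, b:
δQ/Q = √((δu/u)² + (3·δx/x)² + (½·δb/b)²) = √(0.00270 + 0.00167 + 6.82e-05) = 0.0667

6.67%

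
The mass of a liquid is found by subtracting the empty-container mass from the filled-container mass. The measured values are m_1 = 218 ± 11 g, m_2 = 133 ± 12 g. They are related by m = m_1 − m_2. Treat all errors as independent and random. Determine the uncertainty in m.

16.3 g

Each term contributes (cᵢ δxᵢ)² to (δm)²:
  (δm_1)² = 121;  (δm_2)² = 144
δm = √(265) = 16.3 g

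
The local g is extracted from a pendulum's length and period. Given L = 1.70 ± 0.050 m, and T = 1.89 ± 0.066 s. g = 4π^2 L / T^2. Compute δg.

Relative error in a monomial: (δg/g)² = Σ (nᵢ · δxᵢ/xᵢ)².
  (1·δL/L)² = (1×0.0294)² = 0.000865;  (-2·δT/T)² = (-2×0.0349)² = 0.00488
δg/g = √(0.00574) = 0.0758
g = 18.8 m/s^2, so δg = 0.0758 × 18.8 = 1.42 m/s^2.

1.42 m/s^2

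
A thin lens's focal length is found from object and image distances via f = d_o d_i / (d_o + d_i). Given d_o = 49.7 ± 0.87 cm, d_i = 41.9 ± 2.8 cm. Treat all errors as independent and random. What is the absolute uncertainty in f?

0.844 cm

∂f/∂d_o = (d_i/(d_o+d_i))² = 0.209;  ∂f/∂d_i = (d_o/(d_o+d_i))² = 0.294
δf = √((∂f/∂d_o · δd_o)² + (∂f/∂d_i · δd_i)²) = √(0.0331 + 0.679) = 0.844 cm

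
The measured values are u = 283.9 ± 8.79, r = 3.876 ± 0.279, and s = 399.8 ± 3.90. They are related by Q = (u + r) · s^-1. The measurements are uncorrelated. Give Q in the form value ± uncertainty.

Let w = u + r = 287.8. δw = √(δu² + δr²) = √(77.3 + 0.0778) = 8.79, so δw/w = 0.0306.
Q is then a monomial in w, s:
δQ/Q = √((δw/w)² + (-1·δs/s)²) = √(0.000934 + 9.52e-05) = 0.0321
Q = 0.7198, so δQ = 0.0321 × 0.7198 = 0.0231.

0.7198 ± 0.0231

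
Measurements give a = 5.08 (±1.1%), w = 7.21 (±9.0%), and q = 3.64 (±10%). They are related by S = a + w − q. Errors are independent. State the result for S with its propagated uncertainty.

S is a linear combination, so absolute uncertainties add in quadrature:
  (δa)² = 0.00312;  (δw)² = 0.421;  (δq)² = 0.132
δS = √(0.557) = 0.746
S = 8.65.

8.65 ± 0.746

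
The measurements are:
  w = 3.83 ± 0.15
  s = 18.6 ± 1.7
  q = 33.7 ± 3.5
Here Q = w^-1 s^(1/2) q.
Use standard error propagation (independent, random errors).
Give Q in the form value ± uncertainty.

Each factor contributes (exponent × relative error)² to (δQ/Q)²:
  (-1·δw/w)² = (-1×0.0392)² = 0.00153;  (½·δs/s)² = (0.5×0.0914)² = 0.00209;  (1·δq/q)² = (1×0.104)² = 0.0108
δQ/Q = √(0.0144) = 0.120
Q = 37.9, so δQ = 0.120 × 37.9 = 4.56.

37.9 ± 4.56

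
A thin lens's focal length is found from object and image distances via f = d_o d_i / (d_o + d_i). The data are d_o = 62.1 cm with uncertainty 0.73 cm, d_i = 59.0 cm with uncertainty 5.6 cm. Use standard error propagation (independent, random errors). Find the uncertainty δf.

1.48 cm

∂f/∂d_o = (d_i/(d_o+d_i))² = 0.237;  ∂f/∂d_i = (d_o/(d_o+d_i))² = 0.263
δf = √((∂f/∂d_o · δd_o)² + (∂f/∂d_i · δd_i)²) = √(0.0300 + 2.17) = 1.48 cm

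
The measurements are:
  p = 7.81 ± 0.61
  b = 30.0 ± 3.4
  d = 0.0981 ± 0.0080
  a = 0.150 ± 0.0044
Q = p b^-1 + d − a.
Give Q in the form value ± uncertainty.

Let w = p·b^-1 = 0.260. δw/w = √((1·δp/p)² + (-1·δb/b)²) = √(0.00610 + 0.0128) = 0.138, so δw = 0.0358.
Q = w + d − a: δQ = √(δw² + δd² + δa²) = √(0.00128 + 6.4e-05 + 1.94e-05) = 0.0370
Q = 0.208.

0.208 ± 0.0370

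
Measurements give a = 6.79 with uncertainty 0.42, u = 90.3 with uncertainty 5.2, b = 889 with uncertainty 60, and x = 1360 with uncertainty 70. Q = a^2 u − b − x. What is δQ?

576

Let p = a^2·u = 4160. δp/p = √((2·δa/a)² + (1·δu/u)²) = √(0.0153 + 0.00332) = 0.136, so δp = 568.
Q = p − b − x: δQ = √(δp² + δb² + δx²) = √(3.23e+05 + 3600 + 4900) = 576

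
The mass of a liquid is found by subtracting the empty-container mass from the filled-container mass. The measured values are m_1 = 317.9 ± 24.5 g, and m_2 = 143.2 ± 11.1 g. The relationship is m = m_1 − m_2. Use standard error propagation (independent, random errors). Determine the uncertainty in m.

Sums and differences: (δm)² = Σ (cᵢ δxᵢ)².
  (δm_1)² = 600;  (δm_2)² = 123
δm = √(723) = 26.9 g

26.9 g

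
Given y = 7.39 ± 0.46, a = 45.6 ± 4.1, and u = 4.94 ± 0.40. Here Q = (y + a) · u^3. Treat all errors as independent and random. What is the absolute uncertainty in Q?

Let w = y + a = 53.0. δw = √(δy² + δa²) = √(0.212 + 16.8) = 4.13, so δw/w = 0.0779.
Q is then a monomial in w, u:
δQ/Q = √((δw/w)² + (3·δu/u)²) = √(0.00606 + 0.0590) = 0.255
Q = 6390, so δQ = 0.255 × 6390 = 1630.

1630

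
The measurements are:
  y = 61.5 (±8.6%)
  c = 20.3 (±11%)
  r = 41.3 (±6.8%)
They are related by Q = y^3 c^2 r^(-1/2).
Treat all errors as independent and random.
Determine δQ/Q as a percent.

34.1%

Since Q is a product/quotient, work with relative uncertainties:
  (3·δy/y)² = (3×0.0860)² = 0.0666;  (2·δc/c)² = (2×0.110)² = 0.0484;  (−½·δr/r)² = (-0.5×0.0680)² = 0.00116
δQ/Q = √(0.116) = 0.341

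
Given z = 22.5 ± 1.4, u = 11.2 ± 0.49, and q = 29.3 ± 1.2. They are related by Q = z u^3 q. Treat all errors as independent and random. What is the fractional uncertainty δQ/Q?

Relative error in a monomial: (δQ/Q)² = Σ (nᵢ · δxᵢ/xᵢ)².
  (1·δz/z)² = (1×0.0622)² = 0.00387;  (3·δu/u)² = (3×0.0438)² = 0.0172;  (1·δq/q)² = (1×0.0410)² = 0.00168
δQ/Q = √(0.0228) = 0.151

0.151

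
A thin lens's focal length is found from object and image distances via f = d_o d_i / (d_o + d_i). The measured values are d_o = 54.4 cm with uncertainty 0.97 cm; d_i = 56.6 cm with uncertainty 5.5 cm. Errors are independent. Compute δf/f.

0.0485

∂f/∂d_o = (d_i/(d_o+d_i))² = 0.260;  ∂f/∂d_i = (d_o/(d_o+d_i))² = 0.240
δf = √((∂f/∂d_o · δd_o)² + (∂f/∂d_i · δd_i)²) = √(0.0636 + 1.75) = 1.34 cm
f = 27.7 cm, so δf/f = 1.34/27.7 = 0.0485.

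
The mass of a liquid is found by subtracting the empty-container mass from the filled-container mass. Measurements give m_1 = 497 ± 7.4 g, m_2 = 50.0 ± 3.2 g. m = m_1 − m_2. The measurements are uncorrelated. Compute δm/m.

Each term contributes (cᵢ δxᵢ)² to (δm)²:
  (δm_1)² = 54.8;  (δm_2)² = 10.2
δm = √(65.0) = 8.06 g
m = 447 g, so δm/m = 8.06/447 = 0.0180.

0.0180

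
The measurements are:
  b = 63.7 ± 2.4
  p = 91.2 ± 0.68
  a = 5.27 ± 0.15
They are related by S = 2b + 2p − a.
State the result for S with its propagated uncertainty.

Each term contributes (cᵢ δxᵢ)² to (δS)²:
  (2·δb)² = 23.0;  (2·δp)² = 1.85;  (δa)² = 0.0225
δS = √(24.9) = 4.99
S = 305.

305 ± 4.99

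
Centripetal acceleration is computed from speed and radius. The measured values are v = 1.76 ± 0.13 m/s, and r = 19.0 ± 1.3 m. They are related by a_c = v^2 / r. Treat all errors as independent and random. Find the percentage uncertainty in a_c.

16.3%

a_c is a product of powers, so relative uncertainties combine in quadrature:
  (2·δv/v)² = (2×0.0739)² = 0.0218;  (-1·δr/r)² = (-1×0.0684)² = 0.00468
δa_c/a_c = √(0.0265) = 0.163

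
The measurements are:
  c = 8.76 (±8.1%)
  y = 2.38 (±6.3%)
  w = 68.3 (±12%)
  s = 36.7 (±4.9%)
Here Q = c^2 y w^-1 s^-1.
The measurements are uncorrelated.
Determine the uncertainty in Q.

Each factor contributes (exponent × relative error)² to (δQ/Q)²:
  (2·δc/c)² = (2×0.0810)² = 0.0262;  (1·δy/y)² = (1×0.0630)² = 0.00397;  (-1·δw/w)² = (-1×0.120)² = 0.0144;  (-1·δs/s)² = (-1×0.0490)² = 0.00240
δQ/Q = √(0.0470) = 0.217
Q = 0.0729, so δQ = 0.217 × 0.0729 = 0.0158.

0.0158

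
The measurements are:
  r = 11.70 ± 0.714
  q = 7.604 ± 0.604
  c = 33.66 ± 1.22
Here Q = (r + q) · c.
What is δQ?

39.3

Let u = r + q = 19.30. δu = √(δr² + δq²) = √(0.510 + 0.365) = 0.935, so δu/u = 0.0484.
Q is then a monomial in u, c:
δQ/Q = √((δu/u)² + (1·δc/c)²) = √(0.00235 + 0.00131) = 0.0605
Q = 649.8, so δQ = 0.0605 × 649.8 = 39.3.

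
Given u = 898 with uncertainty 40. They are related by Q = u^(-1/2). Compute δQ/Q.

Q ∝ u^(-1/2), so δQ/Q = |−½| · δu/u = 0.5 × 0.0445 = 0.0223.

0.0223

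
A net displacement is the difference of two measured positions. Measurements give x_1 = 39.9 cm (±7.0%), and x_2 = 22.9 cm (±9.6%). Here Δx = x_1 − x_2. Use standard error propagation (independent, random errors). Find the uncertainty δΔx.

3.55 cm

Absolute uncertainties add in quadrature for a linear combination:
  (δx_1)² = 7.80;  (δx_2)² = 4.83
δΔx = √(12.6) = 3.55 cm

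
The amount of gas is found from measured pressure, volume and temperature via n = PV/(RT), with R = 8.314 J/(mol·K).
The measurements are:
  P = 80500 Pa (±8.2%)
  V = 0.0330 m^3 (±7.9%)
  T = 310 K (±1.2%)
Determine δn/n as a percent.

Each factor contributes (exponent × relative error)² to (δn/n)²:
  (1·δP/P)² = (1×0.0820)² = 0.00672;  (1·δV/V)² = (1×0.0790)² = 0.00624;  (-1·δT/T)² = (-1×0.0120)² = 0.000144
δn/n = √(0.0131) = 0.114

11.4%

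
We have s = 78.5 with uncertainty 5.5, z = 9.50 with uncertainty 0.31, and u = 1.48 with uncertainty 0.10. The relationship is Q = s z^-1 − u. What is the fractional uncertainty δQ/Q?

Let p = s·z^-1 = 8.26. δp/p = √((1·δs/s)² + (-1·δz/z)²) = √(0.00491 + 0.00106) = 0.0773, so δp = 0.639.
Q = p − u: δQ = √(δp² + δu²) = √(0.408 + 0.0100) = 0.646
Q = 6.78, so δQ/Q = 0.646/6.78 = 0.0953.

0.0953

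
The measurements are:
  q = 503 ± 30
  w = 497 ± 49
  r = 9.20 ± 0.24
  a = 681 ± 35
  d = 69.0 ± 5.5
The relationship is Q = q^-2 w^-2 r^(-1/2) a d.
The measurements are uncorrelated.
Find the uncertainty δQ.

6.19e-08

Since Q is a product/quotient, work with relative uncertainties:
  (-2·δq/q)² = (-2×0.0596)² = 0.0142;  (-2·δw/w)² = (-2×0.0986)² = 0.0389;  (−½·δr/r)² = (-0.5×0.0261)² = 0.000170;  (1·δa/a)² = (1×0.0514)² = 0.00264;  (1·δd/d)² = (1×0.0797)² = 0.00635
δQ/Q = √(0.0623) = 0.250
Q = 2.48e-07, so δQ = 0.250 × 2.48e-07 = 6.19e-08.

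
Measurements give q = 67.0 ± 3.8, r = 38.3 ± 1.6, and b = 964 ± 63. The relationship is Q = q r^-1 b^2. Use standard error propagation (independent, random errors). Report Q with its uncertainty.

Q is a product of powers, so relative uncertainties combine in quadrature:
  (1·δq/q)² = (1×0.0567)² = 0.00322;  (-1·δr/r)² = (-1×0.0418)² = 0.00175;  (2·δb/b)² = (2×0.0654)² = 0.0171
δQ/Q = √(0.0220) = 0.148
Q = 1.63e+06, so δQ = 0.148 × 1.63e+06 = 2.41e+05.

(1.63 ± 0.241) × 10^6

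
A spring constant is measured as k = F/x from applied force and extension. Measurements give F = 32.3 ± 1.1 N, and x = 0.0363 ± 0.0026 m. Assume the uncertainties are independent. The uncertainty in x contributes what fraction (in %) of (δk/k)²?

(δk/k)² = (1·δF/F)² + (-1·δx/x)²
  F term: (1×0.0341)² = 0.00116
  x term: (-1×0.0716)² = 0.00513
Total = 0.00629. Share from x = 0.00513/0.00629 = 0.816.

81.6%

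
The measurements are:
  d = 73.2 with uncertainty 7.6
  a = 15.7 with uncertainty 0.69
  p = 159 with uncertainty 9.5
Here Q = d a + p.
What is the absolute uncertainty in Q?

130

Let w = d·a = 1150. δw/w = √((1·δd/d)² + (1·δa/a)²) = √(0.0108 + 0.00193) = 0.113, so δw = 130.
Q = w + p: δQ = √(δw² + δp²) = √(16800 + 90.2) = 130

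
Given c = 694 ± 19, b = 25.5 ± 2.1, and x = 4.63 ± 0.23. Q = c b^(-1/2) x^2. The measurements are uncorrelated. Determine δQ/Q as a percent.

11.1%

Each factor contributes (exponent × relative error)² to (δQ/Q)²:
  (1·δc/c)² = (1×0.0274)² = 0.000750;  (−½·δb/b)² = (-0.5×0.0824)² = 0.00170;  (2·δx/x)² = (2×0.0497)² = 0.00987
δQ/Q = √(0.0123) = 0.111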